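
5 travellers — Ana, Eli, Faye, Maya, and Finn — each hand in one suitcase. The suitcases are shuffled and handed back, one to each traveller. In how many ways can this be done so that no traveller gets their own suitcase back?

44

Count assignments avoiding every fixed point. For any j of the 5 travellers fixed to their own suitcase, the other 5−j can be arranged in (5−j)! ways.
By inclusion–exclusion this is Σ_{j=0}^{5} (−1)^j C(5,j)·(5−j)!.
Computing: 120 − 120 + 60 − 20 + 5 − 1 = 44.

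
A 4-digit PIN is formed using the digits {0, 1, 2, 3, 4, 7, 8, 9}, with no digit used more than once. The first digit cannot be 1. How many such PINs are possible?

The first digit has 8−1 = 7 choices (anything except 1).
The remaining 3 digits are filled from the other 7 symbols without repetition: 7 × 6 × 5 = 210.
Total: 7 × 210 = 1470.

1470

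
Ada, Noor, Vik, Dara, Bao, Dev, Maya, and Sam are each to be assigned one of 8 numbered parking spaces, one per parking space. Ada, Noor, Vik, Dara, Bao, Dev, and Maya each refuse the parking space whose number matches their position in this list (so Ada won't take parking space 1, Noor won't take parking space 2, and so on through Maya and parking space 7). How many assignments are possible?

Let Aᵢ (for 1 ≤ i ≤ 7) be the placements that put person i in their forbidden parking space. Any j of these fix j positions, leaving (8−j)! ways to fill the rest, and there are C(7,j) ways to pick which j.
By inclusion–exclusion, the number of valid placements is Σ_{j=0}^{7} (−1)^j C(7,j)·(8−j)!.
Computing: 40320 − 35280 + 15120 − 4200 + 840 − 126 + 14 − 1 = 16687.

16687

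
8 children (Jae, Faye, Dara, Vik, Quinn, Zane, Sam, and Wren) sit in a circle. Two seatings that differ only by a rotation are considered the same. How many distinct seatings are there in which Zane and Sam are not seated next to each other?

All circular seatings of 8 people number (7)! = 5040.
Seatings with Zane beside Sam: treat them as a block with 2 internal orders, giving 2 × (6)! = 1440.
Subtracting, 5040 − 1440 = 3600.

3600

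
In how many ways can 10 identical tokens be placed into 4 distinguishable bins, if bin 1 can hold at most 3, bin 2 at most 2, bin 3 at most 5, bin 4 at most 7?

62

Ignoring the caps, the number of non-negative solutions to x_1+…+x_4 = 10 is C(13,3) = 286.
Subtract solutions that violate a single cap (substitute x_i' = x_i − (cap_i+1)): x_1 ≥ 4 gives C(9,3) = 84; x_2 ≥ 3 gives C(10,3) = 120; x_3 ≥ 6 gives C(7,3) = 35; x_4 ≥ 8 gives C(5,3) = 10. Together 249.
Add back pairs where two caps are both exceeded: 20 + 1 + 0 + 4 + 0 + 0 = 25.
By inclusion–exclusion the count is 286 − 249 + 25 = 62.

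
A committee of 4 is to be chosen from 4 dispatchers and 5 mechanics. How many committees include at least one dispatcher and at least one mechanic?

With no constraint there are C(9,4) = 126 possible selections.
Subtract selections that omit an entire group: no dispatchers → C(5,4) = 5; no mechanics → C(4,4) = 1.
Both groups omitted at once is impossible, so 126 − 6 = 120.

120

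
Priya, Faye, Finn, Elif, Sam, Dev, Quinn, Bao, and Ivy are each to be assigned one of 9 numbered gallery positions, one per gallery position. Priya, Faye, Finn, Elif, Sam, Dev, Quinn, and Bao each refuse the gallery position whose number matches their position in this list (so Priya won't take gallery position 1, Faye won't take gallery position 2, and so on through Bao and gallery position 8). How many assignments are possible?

148329

Let Aᵢ (for 1 ≤ i ≤ 8) be the placements that put person i in their forbidden gallery position. Any j of these fix j positions, leaving (9−j)! ways to fill the rest, and there are C(8,j) ways to pick which j.
By inclusion–exclusion, the number of valid placements is Σ_{j=0}^{8} (−1)^j C(8,j)·(9−j)!.
Computing: 362880 − 322560 + 141120 − 40320 + 8400 − 1344 + 168 − 16 + 1 = 148329.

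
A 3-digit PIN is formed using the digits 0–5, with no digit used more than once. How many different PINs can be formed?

120

This is a permutation of 3 out of 6: P(6,3) = 6!/3!.
That product is 6 × 5 × 4 = 120.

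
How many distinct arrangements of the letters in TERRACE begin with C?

180

Fix C in the first position and arrange the remaining 6 letters.
Those 6 letters have E appearing twice and R appearing twice, giving (6)!/(2!·2!) = 180.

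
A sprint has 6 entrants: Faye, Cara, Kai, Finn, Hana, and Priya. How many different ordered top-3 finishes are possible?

120

There are 6 choices for 1st place, 5 for 2nd, and 4 for 3rd.
That gives 6 × 5 × 4 = 120.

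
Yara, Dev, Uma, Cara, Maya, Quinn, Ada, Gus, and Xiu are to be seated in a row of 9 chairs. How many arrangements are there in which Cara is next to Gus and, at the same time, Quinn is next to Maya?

Treat {Cara,Gus} as one block (2 orders) and {Quinn,Maya} as another (2 orders).
That leaves 7 units to arrange: 2 × 2 × 7! = 4 × 5040 = 20160.

20160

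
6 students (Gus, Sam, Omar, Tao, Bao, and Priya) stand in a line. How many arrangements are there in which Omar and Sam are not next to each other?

Of the 6! = 720 arrangements, those with Omar and Sam adjacent number 2 × 5! = 240 (treat the pair as a block with 2 internal orders).
Complementary counting: 720 − 240 = 480.

480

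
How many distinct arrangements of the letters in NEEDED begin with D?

20

With the first slot taken by D, it remains to arrange the other 5 letters (NEEED).
Those 5 letters have E appearing 3 times, giving (5)!/(3!) = 20.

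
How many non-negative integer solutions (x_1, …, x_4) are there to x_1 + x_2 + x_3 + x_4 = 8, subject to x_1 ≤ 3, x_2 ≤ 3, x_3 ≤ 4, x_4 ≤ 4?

By stars and bars, unrestricted non-negative solutions to x_1+…+x_4 = 8 number C(8+3,3) = 165.
Subtract solutions that violate a single cap (substitute x_i' = x_i − (cap_i+1)): x_1 ≥ 4 gives C(7,3) = 35; x_2 ≥ 4 gives C(7,3) = 35; x_3 ≥ 5 gives C(6,3) = 20; x_4 ≥ 5 gives C(6,3) = 20. Together 110.
Add back pairs where two caps are both exceeded: 1 + 0 + 0 + 0 + 0 + 0 = 1.
By inclusion–exclusion the count is 165 − 110 + 1 = 56.

56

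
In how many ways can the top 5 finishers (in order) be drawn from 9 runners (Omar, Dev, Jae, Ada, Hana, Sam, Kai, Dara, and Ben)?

15120

This is an ordered selection of 5 from 9: P(9,5).
That gives 9 × 8 × 7 × 6 × 5 = 15120.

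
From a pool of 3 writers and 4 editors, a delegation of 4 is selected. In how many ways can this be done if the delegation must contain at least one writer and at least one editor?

34

Unrestricted: C(7,4) = 35 ways to pick any 4 of the 7.
Selections missing a whole group: no writers → C(4,4) = 1; no editors → C(3,4) = 0.
Both groups omitted at once is impossible, so 35 − 1 = 34.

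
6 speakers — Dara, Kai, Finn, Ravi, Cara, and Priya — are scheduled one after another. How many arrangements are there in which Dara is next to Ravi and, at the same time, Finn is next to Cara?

96

Treat {Dara,Ravi} as one block (2 orders) and {Finn,Cara} as another (2 orders).
That leaves 4 units to arrange: 2 × 2 × 4! = 4 × 24 = 96.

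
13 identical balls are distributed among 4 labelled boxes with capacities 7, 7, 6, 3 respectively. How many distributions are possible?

Ignoring the caps, the number of non-negative solutions to x_1+…+x_4 = 13 is C(16,3) = 560.
Subtract solutions that violate a single cap (substitute x_i' = x_i − (cap_i+1)): x_1 ≥ 8 gives C(8,3) = 56; x_2 ≥ 8 gives C(8,3) = 56; x_3 ≥ 7 gives C(9,3) = 84; x_4 ≥ 4 gives C(12,3) = 220. Together 416.
Add back pairs where two caps are both exceeded: 0 + 0 + 4 + 0 + 4 + 10 = 18.
By inclusion–exclusion the count is 560 − 416 + 18 = 162.

162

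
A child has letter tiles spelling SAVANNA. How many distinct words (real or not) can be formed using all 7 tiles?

SAVANNA has 7 letters with A appearing 3 times and N appearing twice.
Dividing 7! = 5040 by 3!·2! = 12 for the repeated letters gives 420.

420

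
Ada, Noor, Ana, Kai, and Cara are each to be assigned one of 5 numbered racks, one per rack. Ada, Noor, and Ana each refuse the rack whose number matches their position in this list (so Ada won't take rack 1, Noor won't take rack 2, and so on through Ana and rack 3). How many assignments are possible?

Let Aᵢ (for i ∈ {1, 2, 3}) be the placements that put person i in their forbidden rack. Any j of these fix j positions, leaving (5−j)! ways to fill the rest, and there are C(3,j) ways to pick which j.
By inclusion–exclusion, the number of valid placements is Σ_{j=0}^{3} (−1)^j C(3,j)·(5−j)!.
Computing: 120 − 72 + 18 − 2 = 64.

64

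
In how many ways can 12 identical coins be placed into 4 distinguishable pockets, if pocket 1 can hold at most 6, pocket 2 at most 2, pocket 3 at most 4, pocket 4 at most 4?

31

Without the upper bounds there are C(15,3) = 455 ways to split 12 among 4 pockets.
Subtract solutions that violate a single cap (substitute x_i' = x_i − (cap_i+1)): x_1 ≥ 7 gives C(8,3) = 56; x_2 ≥ 3 gives C(12,3) = 220; x_3 ≥ 5 gives C(10,3) = 120; x_4 ≥ 5 gives C(10,3) = 120. Together 516.
Add back pairs where two caps are both exceeded: 10 + 1 + 1 + 35 + 35 + 10 = 92.
By inclusion–exclusion the count is 455 − 516 + 92 = 31.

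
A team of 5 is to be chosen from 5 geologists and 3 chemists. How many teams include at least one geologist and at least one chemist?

55

With no constraint there are C(8,5) = 56 possible selections.
Selections missing a whole group: no geologists → C(3,5) = 0; no chemists → C(5,5) = 1.
Both groups omitted at once is impossible, so 56 − 1 = 55.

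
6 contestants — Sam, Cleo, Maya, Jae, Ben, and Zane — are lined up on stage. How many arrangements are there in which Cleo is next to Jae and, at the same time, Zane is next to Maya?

Treat {Cleo,Jae} as one block (2 orders) and {Zane,Maya} as another (2 orders).
That leaves 4 units to arrange: 2 × 2 × 4! = 4 × 24 = 96.

96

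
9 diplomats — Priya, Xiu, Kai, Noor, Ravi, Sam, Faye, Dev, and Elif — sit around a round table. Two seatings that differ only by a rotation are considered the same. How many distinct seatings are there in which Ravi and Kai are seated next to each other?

Treat {Ravi, Kai} as one unit (2 internal orders) and seat the resulting 8 units around the table: (7)! circular arrangements.
So 2 × (7)! = 2 × 5040 = 10080.

10080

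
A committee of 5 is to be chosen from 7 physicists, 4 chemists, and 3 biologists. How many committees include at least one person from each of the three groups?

Total 5-person selections from all 14: C(14,5) = 2002.
Selections missing a whole group: no physicists → C(7,5) = 21; no chemists → C(10,5) = 252; no biologists → C(11,5) = 462.
Add back selections omitting two groups (i.e. drawn from a single group): C(7,5) + C(4,5) + C(3,5) = 21.
By inclusion–exclusion: 2002 − 735 + 21 = 1288.

1288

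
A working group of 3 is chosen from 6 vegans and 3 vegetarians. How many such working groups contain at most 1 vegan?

19

Split by how many vegans are chosen (0 through 1).
Sum: C(6,0)·C(3,3) + C(6,1)·C(3,2) = 1 + 18 = 19.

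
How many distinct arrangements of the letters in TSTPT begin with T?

12

With the first slot taken by T, it remains to arrange the other 4 letters (STPT).
Those 4 letters have T appearing twice, giving (4)!/(2!) = 12.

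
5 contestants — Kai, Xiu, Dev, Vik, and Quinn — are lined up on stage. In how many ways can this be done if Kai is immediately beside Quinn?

48

Treat {Kai, Quinn} as a single unit. There are 4 units to order, and the pair itself can be ordered 2 ways.
So the count is 2·(4)! = 48.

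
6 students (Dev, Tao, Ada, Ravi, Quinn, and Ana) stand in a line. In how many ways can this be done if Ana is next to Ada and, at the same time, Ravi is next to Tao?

Treat {Ana,Ada} as one block (2 orders) and {Ravi,Tao} as another (2 orders).
That leaves 4 units to arrange: 2 × 2 × 4! = 4 × 24 = 96.

96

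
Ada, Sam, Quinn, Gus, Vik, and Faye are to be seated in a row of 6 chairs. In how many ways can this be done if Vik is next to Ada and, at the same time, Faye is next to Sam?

Treat {Vik,Ada} as one block (2 orders) and {Faye,Sam} as another (2 orders).
That leaves 4 units to arrange: 2 × 2 × 4! = 4 × 24 = 96.

96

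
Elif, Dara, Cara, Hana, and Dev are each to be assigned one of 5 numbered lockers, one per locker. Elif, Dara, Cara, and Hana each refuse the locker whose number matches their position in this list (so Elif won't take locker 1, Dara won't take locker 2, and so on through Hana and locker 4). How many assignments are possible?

Let Aᵢ (for 1 ≤ i ≤ 4) be the placements that put person i in their forbidden locker. Any j of these fix j positions, leaving (5−j)! ways to fill the rest, and there are C(4,j) ways to pick which j.
By inclusion–exclusion, the number of valid placements is Σ_{j=0}^{4} (−1)^j C(4,j)·(5−j)!.
Computing: 120 − 96 + 36 − 8 + 1 = 53.

53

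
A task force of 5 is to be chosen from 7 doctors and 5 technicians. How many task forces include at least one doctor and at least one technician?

770

Unrestricted: C(12,5) = 792 ways to pick any 5 of the 12.
Selections missing a whole group: no doctors → C(5,5) = 1; no technicians → C(7,5) = 21.
Both groups omitted at once is impossible, so 792 − 22 = 770.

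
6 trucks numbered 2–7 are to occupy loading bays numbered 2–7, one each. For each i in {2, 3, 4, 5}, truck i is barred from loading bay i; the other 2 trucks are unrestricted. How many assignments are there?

Let Aᵢ (for 2 ≤ i ≤ 5) be the placements that put truck i in its forbidden loading bay. Any j of these fix j positions, leaving (6−j)! ways to fill the rest, and there are C(4,j) ways to pick which j.
By inclusion–exclusion, the number of valid placements is Σ_{j=0}^{4} (−1)^j C(4,j)·(6−j)!.
Computing: 720 − 480 + 144 − 24 + 2 = 362.

362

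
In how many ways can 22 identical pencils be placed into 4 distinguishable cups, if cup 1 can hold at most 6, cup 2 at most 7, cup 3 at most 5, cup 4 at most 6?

By stars and bars, unrestricted non-negative solutions to x_1+…+x_4 = 22 number C(22+3,3) = 2300.
Subtract solutions that violate a single cap (substitute x_i' = x_i − (cap_i+1)): x_1 ≥ 7 gives C(18,3) = 816; x_2 ≥ 8 gives C(17,3) = 680; x_3 ≥ 6 gives C(19,3) = 969; x_4 ≥ 7 gives C(18,3) = 816. Together 3281.
Add back pairs where two caps are both exceeded: 120 + 220 + 165 + 165 + 120 + 220 = 1010.
Subtract triples: 4 + 1 + 10 + 4 = 19.
By inclusion–exclusion the count is 2300 − 3281 + 1010 − 19 = 10.

10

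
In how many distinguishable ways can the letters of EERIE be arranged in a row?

Letter multiplicities in EERIE: E×3, I×1, R×1.
Dividing 5! = 120 by 3! = 6 for the repeated letters gives 20.

20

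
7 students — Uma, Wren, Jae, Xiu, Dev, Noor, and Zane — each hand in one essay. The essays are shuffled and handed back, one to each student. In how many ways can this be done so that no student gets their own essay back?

Count assignments avoiding every fixed point. For any j of the 7 students fixed to their own essay, the other 7−j can be arranged in (7−j)! ways.
By inclusion–exclusion this is Σ_{j=0}^{7} (−1)^j C(7,j)·(7−j)!.
Computing: 5040 − 5040 + 2520 − 840 + 210 − 42 + 7 − 1 = 1854.

1854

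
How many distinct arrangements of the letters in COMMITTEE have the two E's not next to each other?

35280

There are 9!/(2!·2!·2!) = 45360 arrangements of COMMITTEE in total.
If the two E's are adjacent, glue them into one block, leaving 8 items to arrange: (8)!/(2!·2!) = 10080 ways.
Hence 45360 − 10080 = 35280.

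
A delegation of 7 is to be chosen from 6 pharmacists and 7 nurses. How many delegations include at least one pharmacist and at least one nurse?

Unrestricted: C(13,7) = 1716 ways to pick any 7 of the 13.
Subtract selections that omit an entire group: no pharmacists → C(7,7) = 1; no nurses → C(6,7) = 0.
Both groups omitted at once is impossible, so 1716 − 1 = 1715.

1715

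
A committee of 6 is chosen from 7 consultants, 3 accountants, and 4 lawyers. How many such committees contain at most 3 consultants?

2114

Split by how many consultants are chosen (0 through 3).
Sum: C(7,0)·C(7,6) + C(7,1)·C(7,5) + C(7,2)·C(7,4) + C(7,3)·C(7,3) = 7 + 147 + 735 + 1225 = 2114.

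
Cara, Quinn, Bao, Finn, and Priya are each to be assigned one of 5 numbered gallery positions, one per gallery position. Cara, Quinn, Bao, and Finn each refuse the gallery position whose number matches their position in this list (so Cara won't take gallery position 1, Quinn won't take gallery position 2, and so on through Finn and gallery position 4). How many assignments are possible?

53

Let Aᵢ (for 1 ≤ i ≤ 4) be the placements that put person i in their forbidden gallery position. Any j of these fix j positions, leaving (5−j)! ways to fill the rest, and there are C(4,j) ways to pick which j.
By inclusion–exclusion, the number of valid placements is Σ_{j=0}^{4} (−1)^j C(4,j)·(5−j)!.
Computing: 120 − 96 + 36 − 8 + 1 = 53.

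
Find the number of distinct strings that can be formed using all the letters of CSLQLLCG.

The 8 letters of CSLQLLCG have repeats: C appearing twice and L appearing 3 times.
The number of distinct arrangements is 8!/(3!·2!) = 40320/12 = 3360.

3360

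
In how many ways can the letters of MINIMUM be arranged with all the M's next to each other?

60

Treat the 3 copies of M as a single block. The multiset to arrange is then {MMM, I, I, N, U}, 5 items in all.
That gives (5)!/(2!) = 60 arrangements.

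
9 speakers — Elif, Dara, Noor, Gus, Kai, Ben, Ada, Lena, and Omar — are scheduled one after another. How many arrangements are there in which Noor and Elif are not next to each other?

282240

There are 9! = 362880 arrangements in all. If Noor and Elif are adjacent, merging them into one block gives 2·(8)! = 80640 arrangements.
Complementary counting: 362880 − 80640 = 282240.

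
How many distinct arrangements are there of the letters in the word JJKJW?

20

Letter multiplicities in JJKJW: J×3, K×1, W×1.
Dividing 5! = 120 by 3! = 6 for the repeated letters gives 20.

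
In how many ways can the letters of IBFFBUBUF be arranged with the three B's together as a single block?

Treat the 3 copies of B as a single block. The multiset to arrange is then {BBB, F, F, F, I, U, U}, 7 items in all.
That gives (7)!/(3!·2!) = 420 arrangements.

420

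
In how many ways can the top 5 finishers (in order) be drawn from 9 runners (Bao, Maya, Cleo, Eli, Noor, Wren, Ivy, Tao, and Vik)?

There are 9 choices for 1st place, 8 for 2nd, and so on down to 5 for position 5.
That gives 9 × 8 × 7 × 6 × 5 = 15120.

15120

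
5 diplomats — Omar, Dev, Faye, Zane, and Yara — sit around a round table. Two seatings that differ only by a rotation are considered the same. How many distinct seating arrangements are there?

Fix one person's seat to break rotational symmetry; the remaining 4 people can be arranged in (4)! = 24 ways.

24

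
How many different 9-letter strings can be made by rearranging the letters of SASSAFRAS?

The 9 letters of SASSAFRAS have repeats: A appearing 3 times and S appearing 4 times.
So there are 9! / (4!·3!) = 2520 distinguishable arrangements.

2520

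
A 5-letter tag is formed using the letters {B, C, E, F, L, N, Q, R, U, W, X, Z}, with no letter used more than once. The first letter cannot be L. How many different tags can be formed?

The first letter has 12−1 = 11 choices (anything except L).
The remaining 4 letters are filled from the other 11 symbols without repetition: 11 × 10 × 9 × 8 = 7920.
Total: 11 × 7920 = 87120.

87120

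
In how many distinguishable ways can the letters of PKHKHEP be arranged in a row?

630

The 7 letters of PKHKHEP have repeats: H appearing twice, K appearing twice, and P appearing twice.
So there are 7! / (2!·2!·2!) = 630 distinguishable arrangements.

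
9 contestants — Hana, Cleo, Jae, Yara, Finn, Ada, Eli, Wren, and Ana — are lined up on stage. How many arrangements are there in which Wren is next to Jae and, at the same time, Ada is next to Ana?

20160

Treat {Wren,Jae} as one block (2 orders) and {Ada,Ana} as another (2 orders).
That leaves 7 units to arrange: 2 × 2 × 7! = 4 × 5040 = 20160.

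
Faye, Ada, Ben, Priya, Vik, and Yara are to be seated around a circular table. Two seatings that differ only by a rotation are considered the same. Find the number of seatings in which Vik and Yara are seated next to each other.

Glue Vik and Yara into a block (2 internal orders). Seating 5 units around a circle gives (4)! arrangements.
So 2 × (4)! = 2 × 24 = 48.

48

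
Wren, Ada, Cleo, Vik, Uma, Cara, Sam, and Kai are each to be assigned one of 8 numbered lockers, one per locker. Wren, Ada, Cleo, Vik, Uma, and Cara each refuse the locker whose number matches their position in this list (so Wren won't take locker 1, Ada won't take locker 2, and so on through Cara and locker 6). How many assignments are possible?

18806

Let Aᵢ (for 1 ≤ i ≤ 6) be the placements that put person i in their forbidden locker. Any j of these fix j positions, leaving (8−j)! ways to fill the rest, and there are C(6,j) ways to pick which j.
By inclusion–exclusion, the number of valid placements is Σ_{j=0}^{6} (−1)^j C(6,j)·(8−j)!.
Computing: 40320 − 30240 + 10800 − 2400 + 360 − 36 + 2 = 18806.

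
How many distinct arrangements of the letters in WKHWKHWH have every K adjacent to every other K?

140

Treat the 2 copies of K as a single block. The multiset to arrange is then {KK, H, H, H, W, W, W}, 7 items in all.
That gives (7)!/(3!·3!) = 140 arrangements.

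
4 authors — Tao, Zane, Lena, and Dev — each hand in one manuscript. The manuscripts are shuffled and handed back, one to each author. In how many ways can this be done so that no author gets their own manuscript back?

9

Let Aᵢ be the assignments in which author i gets their own manuscript. We want the size of the complement of A₁∪…∪A_4.
By inclusion–exclusion this is Σ_{j=0}^{4} (−1)^j C(4,j)·(4−j)!.
Computing: 24 − 24 + 12 − 4 + 1 = 9.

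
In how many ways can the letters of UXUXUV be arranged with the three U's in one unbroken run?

12

Treat the 3 copies of U as a single block. The multiset to arrange is then {UUU, V, X, X}, 4 items in all.
That gives (4)!/(2!) = 12 arrangements.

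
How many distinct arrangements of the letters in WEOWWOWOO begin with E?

70

Fix E in the first position and arrange the remaining 8 letters.
Those 8 letters have O appearing 4 times and W appearing 4 times, giving (8)!/(4!·4!) = 70.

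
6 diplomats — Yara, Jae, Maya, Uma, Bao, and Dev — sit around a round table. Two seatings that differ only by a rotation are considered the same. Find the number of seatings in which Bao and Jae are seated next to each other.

Glue Bao and Jae into a block (2 internal orders). Seating 5 units around a circle gives (4)! arrangements.
So 2 × (4)! = 2 × 24 = 48.

48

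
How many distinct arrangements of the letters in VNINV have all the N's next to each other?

Treat the 2 copies of N as a single block. The multiset to arrange is then {NN, I, V, V}, 4 items in all.
That gives (4)!/(2!) = 12 arrangements.

12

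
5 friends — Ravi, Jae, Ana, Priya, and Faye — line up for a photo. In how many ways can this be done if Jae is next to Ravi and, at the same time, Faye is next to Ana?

Treat {Jae,Ravi} as one block (2 orders) and {Faye,Ana} as another (2 orders).
That leaves 3 units to arrange: 2 × 2 × 3! = 4 × 6 = 24.

24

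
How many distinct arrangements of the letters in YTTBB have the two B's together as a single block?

12

Treat the 2 copies of B as a single block. The multiset to arrange is then {BB, T, T, Y}, 4 items in all.
That gives (4)!/(2!) = 12 arrangements.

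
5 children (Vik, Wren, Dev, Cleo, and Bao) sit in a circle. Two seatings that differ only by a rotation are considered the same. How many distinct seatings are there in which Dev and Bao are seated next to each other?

Glue Dev and Bao into a block (2 internal orders). Seating 4 units around a circle gives (3)! arrangements.
So 2 × (3)! = 2 × 6 = 12.

12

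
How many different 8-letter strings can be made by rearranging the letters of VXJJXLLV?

2520

The 8 letters of VXJJXLLV have repeats: J appearing twice, L appearing twice, V appearing twice, and X appearing twice.
The number of distinct arrangements is 8!/(2!·2!·2!·2!) = 40320/16 = 2520.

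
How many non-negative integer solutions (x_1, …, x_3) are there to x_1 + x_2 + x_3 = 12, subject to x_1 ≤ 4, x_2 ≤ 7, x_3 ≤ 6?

By stars and bars, unrestricted non-negative solutions to x_1+…+x_3 = 12 number C(12+2,2) = 91.
Subtract solutions that violate a single cap (substitute x_i' = x_i − (cap_i+1)): x_1 ≥ 5 gives C(9,2) = 36; x_2 ≥ 8 gives C(6,2) = 15; x_3 ≥ 7 gives C(7,2) = 21. Together 72.
Add back pairs where two caps are both exceeded: 0 + 1 + 0 = 1.
By inclusion–exclusion the count is 91 − 72 + 1 = 20.

20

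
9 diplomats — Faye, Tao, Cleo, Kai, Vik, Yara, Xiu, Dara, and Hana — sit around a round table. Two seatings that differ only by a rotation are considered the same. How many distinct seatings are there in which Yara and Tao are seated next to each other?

Treat {Yara, Tao} as one unit (2 internal orders) and seat the resulting 8 units around the table: (7)! circular arrangements.
So 2 × (7)! = 2 × 5040 = 10080.

10080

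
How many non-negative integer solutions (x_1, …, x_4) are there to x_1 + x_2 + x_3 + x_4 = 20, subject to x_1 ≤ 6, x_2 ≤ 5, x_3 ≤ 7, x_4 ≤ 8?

Ignoring the caps, the number of non-negative solutions to x_1+…+x_4 = 20 is C(23,3) = 1771.
Subtract solutions that violate a single cap (substitute x_i' = x_i − (cap_i+1)): x_1 ≥ 7 gives C(16,3) = 560; x_2 ≥ 6 gives C(17,3) = 680; x_3 ≥ 8 gives C(15,3) = 455; x_4 ≥ 9 gives C(14,3) = 364. Together 2059.
Add back pairs where two caps are both exceeded: 120 + 56 + 35 + 84 + 56 + 20 = 371.
By inclusion–exclusion the count is 1771 − 2059 + 371 = 83.

83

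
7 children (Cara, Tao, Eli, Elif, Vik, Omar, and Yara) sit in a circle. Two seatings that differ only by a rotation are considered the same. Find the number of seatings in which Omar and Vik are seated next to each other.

240

Treat {Omar, Vik} as one unit (2 internal orders) and seat the resulting 6 units around the table: (5)! circular arrangements.
So 2 × (5)! = 2 × 120 = 240.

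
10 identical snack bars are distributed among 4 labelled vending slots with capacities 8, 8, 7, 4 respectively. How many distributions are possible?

Ignoring the caps, the number of non-negative solutions to x_1+…+x_4 = 10 is C(13,3) = 286.
Subtract solutions that violate a single cap (substitute x_i' = x_i − (cap_i+1)): x_1 ≥ 9 gives C(4,3) = 4; x_2 ≥ 9 gives C(4,3) = 4; x_3 ≥ 8 gives C(5,3) = 10; x_4 ≥ 5 gives C(8,3) = 56. Together 74.
No two caps can be exceeded simultaneously, so the pair terms are all 0.
By inclusion–exclusion the count is 286 − 74 + 0 = 212.

212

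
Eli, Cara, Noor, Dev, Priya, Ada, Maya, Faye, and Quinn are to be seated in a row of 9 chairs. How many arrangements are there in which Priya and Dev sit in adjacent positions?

Glue Priya and Dev into one block (2 internal orders), leaving 8 units to arrange in a row.
That gives 2 × 8! = 2 × 40320 = 80640.

80640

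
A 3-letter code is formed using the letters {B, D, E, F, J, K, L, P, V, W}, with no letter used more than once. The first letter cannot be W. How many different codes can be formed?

648

The first letter has 10−1 = 9 choices (anything except W).
The remaining 2 letters are filled from the other 9 symbols without repetition: 9 × 8 = 72.
Total: 9 × 72 = 648.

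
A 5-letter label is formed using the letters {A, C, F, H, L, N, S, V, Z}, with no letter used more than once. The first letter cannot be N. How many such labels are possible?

13440

The first letter has 9−1 = 8 choices (anything except N).
The remaining 4 letters are filled from the other 8 symbols without repetition: 8 × 7 × 6 × 5 = 1680.
Total: 8 × 1680 = 13440.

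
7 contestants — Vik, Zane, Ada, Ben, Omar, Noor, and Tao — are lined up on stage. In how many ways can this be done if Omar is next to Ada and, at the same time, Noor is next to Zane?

Treat {Omar,Ada} as one block (2 orders) and {Noor,Zane} as another (2 orders).
That leaves 5 units to arrange: 2 × 2 × 5! = 4 × 120 = 480.

480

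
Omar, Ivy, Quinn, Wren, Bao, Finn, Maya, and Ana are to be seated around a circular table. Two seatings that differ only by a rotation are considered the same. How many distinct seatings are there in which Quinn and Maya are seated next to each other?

Treat {Quinn, Maya} as one unit (2 internal orders) and seat the resulting 7 units around the table: (6)! circular arrangements.
So 2 × (6)! = 2 × 720 = 1440.

1440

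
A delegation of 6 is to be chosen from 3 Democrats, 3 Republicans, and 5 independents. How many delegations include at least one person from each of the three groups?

405

Total 6-person selections from all 11: C(11,6) = 462.
Subtract selections that omit an entire group: no Democrats → C(8,6) = 28; no Republicans → C(8,6) = 28; no independents → C(6,6) = 1.
Add back selections omitting two groups (i.e. drawn from a single group): C(3,6) + C(3,6) + C(5,6) = 0.
By inclusion–exclusion: 462 − 57 + 0 = 405.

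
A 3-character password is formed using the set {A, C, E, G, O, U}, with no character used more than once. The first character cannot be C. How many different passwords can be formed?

100

The first character has 6−1 = 5 choices (anything except C).
The remaining 2 characters are filled from the other 5 symbols without repetition: 5 × 4 = 20.
Total: 5 × 20 = 100.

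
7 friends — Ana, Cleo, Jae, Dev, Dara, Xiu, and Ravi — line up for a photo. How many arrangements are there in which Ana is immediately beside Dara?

Glue Ana and Dara into one block (2 internal orders), leaving 6 units to arrange in a row.
That gives 2 × 6! = 2 × 720 = 1440.

1440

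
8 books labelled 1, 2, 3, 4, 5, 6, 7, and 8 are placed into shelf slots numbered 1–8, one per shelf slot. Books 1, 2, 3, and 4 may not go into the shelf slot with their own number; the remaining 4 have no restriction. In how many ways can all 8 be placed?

Let Aᵢ (for 1 ≤ i ≤ 4) be the placements that put book i in its forbidden shelf slot. Any j of these fix j positions, leaving (8−j)! ways to fill the rest, and there are C(4,j) ways to pick which j.
By inclusion–exclusion, the number of valid placements is Σ_{j=0}^{4} (−1)^j C(4,j)·(8−j)!.
Computing: 40320 − 20160 + 4320 − 480 + 24 = 24024.

24024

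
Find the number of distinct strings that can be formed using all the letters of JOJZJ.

Letter multiplicities in JOJZJ: J×3, O×1, Z×1.
The number of distinct arrangements is 5!/(3!) = 120/6 = 20.

20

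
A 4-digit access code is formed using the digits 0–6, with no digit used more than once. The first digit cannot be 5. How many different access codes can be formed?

720

The first digit has 7−1 = 6 choices (anything except 5).
The remaining 3 digits are filled from the other 6 symbols without repetition: 6 × 5 × 4 = 120.
Total: 6 × 120 = 720.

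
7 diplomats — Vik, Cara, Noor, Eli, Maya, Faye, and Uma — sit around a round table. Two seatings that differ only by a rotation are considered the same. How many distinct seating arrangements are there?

Around a circle, 7 distinct people have 7!/7 = (6)! = 720 rotationally distinct seatings.

720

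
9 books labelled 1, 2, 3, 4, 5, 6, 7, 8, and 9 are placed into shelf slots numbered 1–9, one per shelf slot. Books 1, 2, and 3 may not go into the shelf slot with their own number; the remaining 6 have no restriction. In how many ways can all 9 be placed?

Let Aᵢ (for i ∈ {1, 2, 3}) be the placements that put book i in its forbidden shelf slot. Any j of these fix j positions, leaving (9−j)! ways to fill the rest, and there are C(3,j) ways to pick which j.
By inclusion–exclusion, the number of valid placements is Σ_{j=0}^{3} (−1)^j C(3,j)·(9−j)!.
Computing: 362880 − 120960 + 15120 − 720 = 256320.

256320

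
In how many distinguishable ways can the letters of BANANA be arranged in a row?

60

BANANA has 6 letters with A appearing 3 times and N appearing twice.
The number of distinct arrangements is 6!/(3!·2!) = 720/12 = 60.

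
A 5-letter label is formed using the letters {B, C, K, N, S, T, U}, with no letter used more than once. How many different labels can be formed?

Choose and order 5 of the 7 symbols: the first letter has 7 options, the next 6, and so on down to 3.
7 × 6 × 5 × 4 × 3 = 2520.

2520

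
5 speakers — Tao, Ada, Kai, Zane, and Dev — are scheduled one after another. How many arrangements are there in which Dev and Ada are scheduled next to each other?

Glue Dev and Ada into one block (2 internal orders), leaving 4 units to arrange in a row.
That gives 2 × 4! = 2 × 24 = 48.

48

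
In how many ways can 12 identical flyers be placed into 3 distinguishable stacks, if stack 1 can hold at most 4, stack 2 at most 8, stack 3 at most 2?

6

Without the upper bounds there are C(14,2) = 91 ways to split 12 among 3 stacks.
Subtract solutions that violate a single cap (substitute x_i' = x_i − (cap_i+1)): x_1 ≥ 5 gives C(9,2) = 36; x_2 ≥ 9 gives C(5,2) = 10; x_3 ≥ 3 gives C(11,2) = 55. Together 101.
Add back pairs where two caps are both exceeded: 0 + 15 + 1 = 16.
By inclusion–exclusion the count is 91 − 101 + 16 = 6.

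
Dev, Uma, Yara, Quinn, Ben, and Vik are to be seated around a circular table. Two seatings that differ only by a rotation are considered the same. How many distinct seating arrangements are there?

Seat Dev anywhere (absorbing the rotational symmetry), then permute the other 5: (5)! = 120.

120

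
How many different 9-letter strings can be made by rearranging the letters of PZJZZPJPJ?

The 9 letters of PZJZZPJPJ have repeats: J appearing 3 times, P appearing 3 times, and Z appearing 3 times.
So there are 9! / (3!·3!·3!) = 1680 distinguishable arrangements.

1680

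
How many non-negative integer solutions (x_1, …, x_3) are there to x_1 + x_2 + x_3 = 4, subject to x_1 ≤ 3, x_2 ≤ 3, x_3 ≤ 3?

12

By stars and bars, unrestricted non-negative solutions to x_1+…+x_3 = 4 number C(4+2,2) = 15.
Subtract solutions that violate a single cap (substitute x_i' = x_i − (cap_i+1)): x_1 ≥ 4 gives C(2,2) = 1; x_2 ≥ 4 gives C(2,2) = 1; x_3 ≥ 4 gives C(2,2) = 1. Together 3.
No two caps can be exceeded simultaneously, so the pair terms are all 0.
By inclusion–exclusion the count is 15 − 3 + 0 = 12.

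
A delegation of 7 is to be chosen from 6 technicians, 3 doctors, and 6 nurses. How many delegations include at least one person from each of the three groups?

Unrestricted: C(15,7) = 6435 ways to pick any 7 of the 15.
Subtract selections that omit an entire group: no technicians → C(9,7) = 36; no doctors → C(12,7) = 792; no nurses → C(9,7) = 36.
Add back selections omitting two groups (i.e. drawn from a single group): C(6,7) + C(3,7) + C(6,7) = 0.
By inclusion–exclusion: 6435 − 864 + 0 = 5571.

5571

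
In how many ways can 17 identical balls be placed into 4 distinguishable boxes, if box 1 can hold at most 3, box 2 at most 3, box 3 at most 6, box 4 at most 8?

Ignoring the caps, the number of non-negative solutions to x_1+…+x_4 = 17 is C(20,3) = 1140.
Subtract solutions that violate a single cap (substitute x_i' = x_i − (cap_i+1)): x_1 ≥ 4 gives C(16,3) = 560; x_2 ≥ 4 gives C(16,3) = 560; x_3 ≥ 7 gives C(13,3) = 286; x_4 ≥ 9 gives C(11,3) = 165. Together 1571.
Add back pairs where two caps are both exceeded: 220 + 84 + 35 + 84 + 35 + 4 = 462.
Subtract triples: 10 + 1 + 0 + 0 = 11.
By inclusion–exclusion the count is 1140 − 1571 + 462 − 11 = 20.

20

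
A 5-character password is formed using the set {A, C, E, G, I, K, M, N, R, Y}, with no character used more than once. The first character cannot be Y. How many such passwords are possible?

27216

The first character has 10−1 = 9 choices (anything except Y).
The remaining 4 characters are filled from the other 9 symbols without repetition: 9 × 8 × 7 × 6 = 3024.
Total: 9 × 3024 = 27216.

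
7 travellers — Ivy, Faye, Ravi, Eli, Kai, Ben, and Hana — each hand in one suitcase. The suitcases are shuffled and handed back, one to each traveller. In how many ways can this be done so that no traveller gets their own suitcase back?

This is the derangement count D_7: permutations of 7 items with no fixed point.
By inclusion–exclusion this is Σ_{j=0}^{7} (−1)^j C(7,j)·(7−j)!.
Computing: 5040 − 5040 + 2520 − 840 + 210 − 42 + 7 − 1 = 1854.

1854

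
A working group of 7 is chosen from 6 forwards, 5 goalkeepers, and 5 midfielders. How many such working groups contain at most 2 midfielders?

7260

Split by how many midfielders are chosen (0 through 2).
Sum: C(5,0)·C(11,7) + C(5,1)·C(11,6) + C(5,2)·C(11,5) = 330 + 2310 + 4620 = 7260.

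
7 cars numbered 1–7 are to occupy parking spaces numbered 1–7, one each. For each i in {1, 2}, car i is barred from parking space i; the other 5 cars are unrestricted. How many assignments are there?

Let Aᵢ (for i ∈ {1, 2}) be the placements that put car i in its forbidden parking space. Any j of these fix j positions, leaving (7−j)! ways to fill the rest, and there are C(2,j) ways to pick which j.
By inclusion–exclusion, the number of valid placements is Σ_{j=0}^{2} (−1)^j C(2,j)·(7−j)!.
Computing: 5040 − 1440 + 120 = 3720.

3720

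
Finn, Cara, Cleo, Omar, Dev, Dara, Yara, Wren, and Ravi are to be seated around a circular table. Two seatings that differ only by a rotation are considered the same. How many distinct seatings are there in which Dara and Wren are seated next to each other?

Treat {Dara, Wren} as one unit (2 internal orders) and seat the resulting 8 units around the table: (7)! circular arrangements.
So 2 × (7)! = 2 × 5040 = 10080.

10080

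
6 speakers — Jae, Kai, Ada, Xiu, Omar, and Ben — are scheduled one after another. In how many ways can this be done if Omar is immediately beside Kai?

Treat {Omar, Kai} as a single unit. There are 5 units to order, and the pair itself can be ordered 2 ways.
That gives 2 × 5! = 2 × 120 = 240.

240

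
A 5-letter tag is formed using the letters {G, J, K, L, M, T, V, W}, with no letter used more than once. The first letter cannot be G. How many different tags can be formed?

5880

The first letter has 8−1 = 7 choices (anything except G).
The remaining 4 letters are filled from the other 7 symbols without repetition: 7 × 6 × 5 × 4 = 840.
Total: 7 × 840 = 5880.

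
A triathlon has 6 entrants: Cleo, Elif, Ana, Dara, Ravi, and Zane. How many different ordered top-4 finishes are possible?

360

There are 6 choices for 1st place, 5 for 2nd, and so on down to 3 for position 4.
That gives 6 × 5 × 4 × 3 = 360.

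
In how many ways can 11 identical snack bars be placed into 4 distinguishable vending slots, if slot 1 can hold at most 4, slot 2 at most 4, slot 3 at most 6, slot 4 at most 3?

Without the upper bounds there are C(14,3) = 364 ways to split 11 among 4 vending slots.
Subtract solutions that violate a single cap (substitute x_i' = x_i − (cap_i+1)): x_1 ≥ 5 gives C(9,3) = 84; x_2 ≥ 5 gives C(9,3) = 84; x_3 ≥ 7 gives C(7,3) = 35; x_4 ≥ 4 gives C(10,3) = 120. Together 323.
Add back pairs where two caps are both exceeded: 4 + 0 + 10 + 0 + 10 + 1 = 25.
By inclusion–exclusion the count is 364 − 323 + 25 = 66.

66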